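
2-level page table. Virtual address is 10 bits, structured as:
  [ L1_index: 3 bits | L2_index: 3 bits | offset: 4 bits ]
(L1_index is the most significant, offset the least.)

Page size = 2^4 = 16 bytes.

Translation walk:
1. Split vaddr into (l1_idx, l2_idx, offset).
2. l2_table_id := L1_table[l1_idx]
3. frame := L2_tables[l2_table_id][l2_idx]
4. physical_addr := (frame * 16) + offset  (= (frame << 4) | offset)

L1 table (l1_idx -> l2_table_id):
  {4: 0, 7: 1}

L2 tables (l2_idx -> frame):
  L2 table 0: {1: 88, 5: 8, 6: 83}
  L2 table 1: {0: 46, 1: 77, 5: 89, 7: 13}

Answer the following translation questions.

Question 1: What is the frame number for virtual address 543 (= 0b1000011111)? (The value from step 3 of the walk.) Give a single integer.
vaddr = 543: l1_idx=4, l2_idx=1
L1[4] = 0; L2[0][1] = 88

Answer: 88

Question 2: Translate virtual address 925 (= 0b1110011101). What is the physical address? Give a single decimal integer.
vaddr = 925 = 0b1110011101
Split: l1_idx=7, l2_idx=1, offset=13
L1[7] = 1
L2[1][1] = 77
paddr = 77 * 16 + 13 = 1245

Answer: 1245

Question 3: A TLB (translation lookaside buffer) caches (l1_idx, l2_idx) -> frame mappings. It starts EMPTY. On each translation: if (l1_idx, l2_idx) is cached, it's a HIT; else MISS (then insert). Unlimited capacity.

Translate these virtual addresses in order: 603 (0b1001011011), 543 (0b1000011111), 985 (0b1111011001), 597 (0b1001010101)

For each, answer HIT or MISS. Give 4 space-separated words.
Answer: MISS MISS MISS HIT

Derivation:
vaddr=603: (4,5) not in TLB -> MISS, insert
vaddr=543: (4,1) not in TLB -> MISS, insert
vaddr=985: (7,5) not in TLB -> MISS, insert
vaddr=597: (4,5) in TLB -> HIT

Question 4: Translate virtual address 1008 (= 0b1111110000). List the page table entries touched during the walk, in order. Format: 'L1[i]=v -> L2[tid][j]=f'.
Answer: L1[7]=1 -> L2[1][7]=13

Derivation:
vaddr = 1008 = 0b1111110000
Split: l1_idx=7, l2_idx=7, offset=0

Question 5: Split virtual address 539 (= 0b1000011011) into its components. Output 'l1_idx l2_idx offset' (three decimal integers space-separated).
Answer: 4 1 11

Derivation:
vaddr = 539 = 0b1000011011
  top 3 bits -> l1_idx = 4
  next 3 bits -> l2_idx = 1
  bottom 4 bits -> offset = 11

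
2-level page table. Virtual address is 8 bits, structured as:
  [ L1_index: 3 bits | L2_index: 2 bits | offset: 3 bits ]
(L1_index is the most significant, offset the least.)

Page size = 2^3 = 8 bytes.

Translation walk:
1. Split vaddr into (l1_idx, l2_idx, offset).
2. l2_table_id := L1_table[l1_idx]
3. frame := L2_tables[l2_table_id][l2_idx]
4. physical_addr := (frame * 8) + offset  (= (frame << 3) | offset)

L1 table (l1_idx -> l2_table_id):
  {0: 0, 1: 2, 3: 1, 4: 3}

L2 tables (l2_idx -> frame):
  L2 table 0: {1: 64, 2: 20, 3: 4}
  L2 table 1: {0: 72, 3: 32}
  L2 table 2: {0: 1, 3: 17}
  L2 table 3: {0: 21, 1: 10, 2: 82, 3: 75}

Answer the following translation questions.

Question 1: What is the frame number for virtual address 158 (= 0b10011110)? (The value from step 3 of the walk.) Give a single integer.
Answer: 75

Derivation:
vaddr = 158: l1_idx=4, l2_idx=3
L1[4] = 3; L2[3][3] = 75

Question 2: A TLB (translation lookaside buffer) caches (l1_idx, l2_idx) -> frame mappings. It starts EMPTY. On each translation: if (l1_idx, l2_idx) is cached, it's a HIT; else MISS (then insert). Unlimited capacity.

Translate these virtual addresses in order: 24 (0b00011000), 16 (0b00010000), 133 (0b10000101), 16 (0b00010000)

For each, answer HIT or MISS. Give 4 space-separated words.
vaddr=24: (0,3) not in TLB -> MISS, insert
vaddr=16: (0,2) not in TLB -> MISS, insert
vaddr=133: (4,0) not in TLB -> MISS, insert
vaddr=16: (0,2) in TLB -> HIT

Answer: MISS MISS MISS HIT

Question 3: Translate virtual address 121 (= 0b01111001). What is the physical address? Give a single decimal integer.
Answer: 257

Derivation:
vaddr = 121 = 0b01111001
Split: l1_idx=3, l2_idx=3, offset=1
L1[3] = 1
L2[1][3] = 32
paddr = 32 * 8 + 1 = 257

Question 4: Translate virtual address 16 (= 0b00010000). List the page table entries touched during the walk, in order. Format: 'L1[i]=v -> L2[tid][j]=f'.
vaddr = 16 = 0b00010000
Split: l1_idx=0, l2_idx=2, offset=0

Answer: L1[0]=0 -> L2[0][2]=20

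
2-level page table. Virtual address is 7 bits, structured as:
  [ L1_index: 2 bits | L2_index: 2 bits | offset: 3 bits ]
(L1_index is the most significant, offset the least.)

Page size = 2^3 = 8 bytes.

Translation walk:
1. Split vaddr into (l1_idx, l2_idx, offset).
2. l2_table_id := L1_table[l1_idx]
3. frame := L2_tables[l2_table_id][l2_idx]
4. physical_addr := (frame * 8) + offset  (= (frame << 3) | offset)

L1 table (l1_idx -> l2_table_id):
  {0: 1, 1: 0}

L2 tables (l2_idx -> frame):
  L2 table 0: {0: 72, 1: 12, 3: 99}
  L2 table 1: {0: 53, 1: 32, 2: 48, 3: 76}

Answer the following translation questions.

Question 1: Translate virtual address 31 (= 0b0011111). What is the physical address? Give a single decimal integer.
vaddr = 31 = 0b0011111
Split: l1_idx=0, l2_idx=3, offset=7
L1[0] = 1
L2[1][3] = 76
paddr = 76 * 8 + 7 = 615

Answer: 615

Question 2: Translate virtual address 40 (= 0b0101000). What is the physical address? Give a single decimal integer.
Answer: 96

Derivation:
vaddr = 40 = 0b0101000
Split: l1_idx=1, l2_idx=1, offset=0
L1[1] = 0
L2[0][1] = 12
paddr = 12 * 8 + 0 = 96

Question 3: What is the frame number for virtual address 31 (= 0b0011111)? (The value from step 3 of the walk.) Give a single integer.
vaddr = 31: l1_idx=0, l2_idx=3
L1[0] = 1; L2[1][3] = 76

Answer: 76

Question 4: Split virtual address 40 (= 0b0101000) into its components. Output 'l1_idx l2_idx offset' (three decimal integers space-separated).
Answer: 1 1 0

Derivation:
vaddr = 40 = 0b0101000
  top 2 bits -> l1_idx = 1
  next 2 bits -> l2_idx = 1
  bottom 3 bits -> offset = 0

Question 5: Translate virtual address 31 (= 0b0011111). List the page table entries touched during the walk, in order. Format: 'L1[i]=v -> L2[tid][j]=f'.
vaddr = 31 = 0b0011111
Split: l1_idx=0, l2_idx=3, offset=7

Answer: L1[0]=1 -> L2[1][3]=76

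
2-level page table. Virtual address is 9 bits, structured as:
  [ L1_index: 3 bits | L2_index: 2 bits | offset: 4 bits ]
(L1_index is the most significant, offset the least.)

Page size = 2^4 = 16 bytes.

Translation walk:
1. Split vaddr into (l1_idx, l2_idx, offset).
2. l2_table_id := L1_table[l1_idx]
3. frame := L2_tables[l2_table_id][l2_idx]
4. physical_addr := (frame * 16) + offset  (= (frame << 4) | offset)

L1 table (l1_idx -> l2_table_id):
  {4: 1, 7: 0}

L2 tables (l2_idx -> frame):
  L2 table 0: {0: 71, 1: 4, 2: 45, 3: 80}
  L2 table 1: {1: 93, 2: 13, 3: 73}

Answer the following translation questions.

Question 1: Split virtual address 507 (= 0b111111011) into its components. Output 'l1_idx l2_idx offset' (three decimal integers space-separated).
Answer: 7 3 11

Derivation:
vaddr = 507 = 0b111111011
  top 3 bits -> l1_idx = 7
  next 2 bits -> l2_idx = 3
  bottom 4 bits -> offset = 11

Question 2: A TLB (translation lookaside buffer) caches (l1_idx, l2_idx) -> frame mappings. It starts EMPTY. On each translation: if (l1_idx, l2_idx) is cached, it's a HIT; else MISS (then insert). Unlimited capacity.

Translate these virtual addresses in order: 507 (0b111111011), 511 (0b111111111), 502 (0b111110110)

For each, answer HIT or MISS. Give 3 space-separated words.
vaddr=507: (7,3) not in TLB -> MISS, insert
vaddr=511: (7,3) in TLB -> HIT
vaddr=502: (7,3) in TLB -> HIT

Answer: MISS HIT HIT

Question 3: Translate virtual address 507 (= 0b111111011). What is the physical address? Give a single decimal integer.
vaddr = 507 = 0b111111011
Split: l1_idx=7, l2_idx=3, offset=11
L1[7] = 0
L2[0][3] = 80
paddr = 80 * 16 + 11 = 1291

Answer: 1291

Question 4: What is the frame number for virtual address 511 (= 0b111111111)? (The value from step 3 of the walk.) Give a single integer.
Answer: 80

Derivation:
vaddr = 511: l1_idx=7, l2_idx=3
L1[7] = 0; L2[0][3] = 80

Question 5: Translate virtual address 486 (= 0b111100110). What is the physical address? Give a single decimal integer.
Answer: 726

Derivation:
vaddr = 486 = 0b111100110
Split: l1_idx=7, l2_idx=2, offset=6
L1[7] = 0
L2[0][2] = 45
paddr = 45 * 16 + 6 = 726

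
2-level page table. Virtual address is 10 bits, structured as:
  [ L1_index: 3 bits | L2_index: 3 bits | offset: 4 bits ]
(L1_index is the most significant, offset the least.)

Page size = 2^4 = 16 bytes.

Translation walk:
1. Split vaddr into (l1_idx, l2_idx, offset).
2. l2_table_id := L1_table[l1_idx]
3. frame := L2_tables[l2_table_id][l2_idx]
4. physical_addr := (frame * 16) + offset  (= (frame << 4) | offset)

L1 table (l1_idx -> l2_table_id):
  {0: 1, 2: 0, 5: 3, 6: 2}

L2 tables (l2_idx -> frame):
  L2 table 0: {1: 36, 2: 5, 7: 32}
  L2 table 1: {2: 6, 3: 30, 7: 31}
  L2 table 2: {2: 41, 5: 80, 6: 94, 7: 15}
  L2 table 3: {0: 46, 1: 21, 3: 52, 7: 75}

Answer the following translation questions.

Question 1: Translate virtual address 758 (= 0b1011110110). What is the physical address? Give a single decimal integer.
vaddr = 758 = 0b1011110110
Split: l1_idx=5, l2_idx=7, offset=6
L1[5] = 3
L2[3][7] = 75
paddr = 75 * 16 + 6 = 1206

Answer: 1206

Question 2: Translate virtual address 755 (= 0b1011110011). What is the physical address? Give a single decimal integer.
Answer: 1203

Derivation:
vaddr = 755 = 0b1011110011
Split: l1_idx=5, l2_idx=7, offset=3
L1[5] = 3
L2[3][7] = 75
paddr = 75 * 16 + 3 = 1203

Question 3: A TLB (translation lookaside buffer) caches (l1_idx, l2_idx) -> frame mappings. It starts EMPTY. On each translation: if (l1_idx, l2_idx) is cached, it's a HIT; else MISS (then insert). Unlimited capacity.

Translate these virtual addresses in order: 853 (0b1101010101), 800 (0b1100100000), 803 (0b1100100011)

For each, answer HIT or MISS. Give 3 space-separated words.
vaddr=853: (6,5) not in TLB -> MISS, insert
vaddr=800: (6,2) not in TLB -> MISS, insert
vaddr=803: (6,2) in TLB -> HIT

Answer: MISS MISS HIT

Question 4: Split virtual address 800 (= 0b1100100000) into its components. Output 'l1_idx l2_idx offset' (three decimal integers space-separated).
Answer: 6 2 0

Derivation:
vaddr = 800 = 0b1100100000
  top 3 bits -> l1_idx = 6
  next 3 bits -> l2_idx = 2
  bottom 4 bits -> offset = 0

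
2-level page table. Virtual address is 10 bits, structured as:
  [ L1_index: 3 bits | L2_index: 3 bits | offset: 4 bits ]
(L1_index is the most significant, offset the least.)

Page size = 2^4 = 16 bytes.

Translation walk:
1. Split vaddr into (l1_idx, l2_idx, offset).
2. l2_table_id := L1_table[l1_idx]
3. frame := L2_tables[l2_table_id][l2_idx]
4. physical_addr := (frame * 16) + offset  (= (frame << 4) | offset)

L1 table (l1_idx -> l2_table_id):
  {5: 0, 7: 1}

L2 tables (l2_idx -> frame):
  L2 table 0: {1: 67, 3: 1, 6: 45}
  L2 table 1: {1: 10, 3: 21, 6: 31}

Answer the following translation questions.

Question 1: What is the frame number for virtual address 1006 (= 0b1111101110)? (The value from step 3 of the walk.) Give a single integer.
Answer: 31

Derivation:
vaddr = 1006: l1_idx=7, l2_idx=6
L1[7] = 1; L2[1][6] = 31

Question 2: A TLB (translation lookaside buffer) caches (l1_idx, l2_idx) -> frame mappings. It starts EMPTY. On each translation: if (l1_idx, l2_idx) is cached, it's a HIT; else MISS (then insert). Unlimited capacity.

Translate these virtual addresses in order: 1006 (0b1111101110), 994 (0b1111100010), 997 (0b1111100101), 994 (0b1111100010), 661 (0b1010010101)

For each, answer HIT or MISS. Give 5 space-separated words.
Answer: MISS HIT HIT HIT MISS

Derivation:
vaddr=1006: (7,6) not in TLB -> MISS, insert
vaddr=994: (7,6) in TLB -> HIT
vaddr=997: (7,6) in TLB -> HIT
vaddr=994: (7,6) in TLB -> HIT
vaddr=661: (5,1) not in TLB -> MISS, insert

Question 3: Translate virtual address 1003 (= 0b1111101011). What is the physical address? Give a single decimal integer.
Answer: 507

Derivation:
vaddr = 1003 = 0b1111101011
Split: l1_idx=7, l2_idx=6, offset=11
L1[7] = 1
L2[1][6] = 31
paddr = 31 * 16 + 11 = 507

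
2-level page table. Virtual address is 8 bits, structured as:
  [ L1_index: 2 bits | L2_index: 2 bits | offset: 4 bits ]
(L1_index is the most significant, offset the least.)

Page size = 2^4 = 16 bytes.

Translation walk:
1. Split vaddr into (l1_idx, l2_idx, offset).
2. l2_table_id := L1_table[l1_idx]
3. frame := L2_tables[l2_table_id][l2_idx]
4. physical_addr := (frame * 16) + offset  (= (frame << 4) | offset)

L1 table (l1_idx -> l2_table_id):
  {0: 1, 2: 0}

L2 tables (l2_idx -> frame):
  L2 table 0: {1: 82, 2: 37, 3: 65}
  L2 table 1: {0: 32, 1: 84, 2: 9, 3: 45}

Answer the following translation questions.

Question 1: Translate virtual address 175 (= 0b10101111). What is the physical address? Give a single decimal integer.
vaddr = 175 = 0b10101111
Split: l1_idx=2, l2_idx=2, offset=15
L1[2] = 0
L2[0][2] = 37
paddr = 37 * 16 + 15 = 607

Answer: 607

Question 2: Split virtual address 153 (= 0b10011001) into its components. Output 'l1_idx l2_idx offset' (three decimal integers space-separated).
vaddr = 153 = 0b10011001
  top 2 bits -> l1_idx = 2
  next 2 bits -> l2_idx = 1
  bottom 4 bits -> offset = 9

Answer: 2 1 9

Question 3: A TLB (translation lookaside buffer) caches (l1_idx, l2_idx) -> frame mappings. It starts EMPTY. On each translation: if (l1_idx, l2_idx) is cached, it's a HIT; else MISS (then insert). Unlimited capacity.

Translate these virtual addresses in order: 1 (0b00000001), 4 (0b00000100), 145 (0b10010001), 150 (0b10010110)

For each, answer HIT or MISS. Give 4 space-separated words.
vaddr=1: (0,0) not in TLB -> MISS, insert
vaddr=4: (0,0) in TLB -> HIT
vaddr=145: (2,1) not in TLB -> MISS, insert
vaddr=150: (2,1) in TLB -> HIT

Answer: MISS HIT MISS HIT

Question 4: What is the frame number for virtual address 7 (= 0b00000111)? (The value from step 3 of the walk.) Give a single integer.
vaddr = 7: l1_idx=0, l2_idx=0
L1[0] = 1; L2[1][0] = 32

Answer: 32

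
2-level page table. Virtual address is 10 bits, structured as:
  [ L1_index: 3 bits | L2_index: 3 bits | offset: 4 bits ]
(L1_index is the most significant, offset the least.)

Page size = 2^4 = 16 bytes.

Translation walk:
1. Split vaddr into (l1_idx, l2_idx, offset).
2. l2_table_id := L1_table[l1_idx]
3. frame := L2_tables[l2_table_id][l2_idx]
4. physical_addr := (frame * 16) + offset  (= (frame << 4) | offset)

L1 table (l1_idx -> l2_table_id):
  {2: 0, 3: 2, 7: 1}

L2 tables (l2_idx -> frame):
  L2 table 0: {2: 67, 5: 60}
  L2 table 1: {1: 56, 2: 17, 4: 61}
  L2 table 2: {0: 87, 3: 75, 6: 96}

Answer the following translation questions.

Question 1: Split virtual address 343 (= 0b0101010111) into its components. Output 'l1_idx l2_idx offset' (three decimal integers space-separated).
Answer: 2 5 7

Derivation:
vaddr = 343 = 0b0101010111
  top 3 bits -> l1_idx = 2
  next 3 bits -> l2_idx = 5
  bottom 4 bits -> offset = 7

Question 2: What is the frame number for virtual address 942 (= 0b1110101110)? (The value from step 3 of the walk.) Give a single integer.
vaddr = 942: l1_idx=7, l2_idx=2
L1[7] = 1; L2[1][2] = 17

Answer: 17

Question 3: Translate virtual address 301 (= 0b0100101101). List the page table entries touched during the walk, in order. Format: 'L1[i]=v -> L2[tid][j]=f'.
Answer: L1[2]=0 -> L2[0][2]=67

Derivation:
vaddr = 301 = 0b0100101101
Split: l1_idx=2, l2_idx=2, offset=13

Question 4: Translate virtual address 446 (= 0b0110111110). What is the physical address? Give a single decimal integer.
Answer: 1214

Derivation:
vaddr = 446 = 0b0110111110
Split: l1_idx=3, l2_idx=3, offset=14
L1[3] = 2
L2[2][3] = 75
paddr = 75 * 16 + 14 = 1214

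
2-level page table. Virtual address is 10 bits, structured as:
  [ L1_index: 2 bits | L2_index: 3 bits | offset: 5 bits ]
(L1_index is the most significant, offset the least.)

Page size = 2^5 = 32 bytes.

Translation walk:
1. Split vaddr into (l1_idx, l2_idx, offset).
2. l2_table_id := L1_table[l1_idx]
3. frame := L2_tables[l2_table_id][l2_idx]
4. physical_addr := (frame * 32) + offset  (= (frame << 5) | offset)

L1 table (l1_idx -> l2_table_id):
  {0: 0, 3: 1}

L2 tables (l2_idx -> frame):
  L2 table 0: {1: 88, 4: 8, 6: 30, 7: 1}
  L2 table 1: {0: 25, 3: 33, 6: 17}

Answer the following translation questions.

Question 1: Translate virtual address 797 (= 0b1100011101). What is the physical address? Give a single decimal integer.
Answer: 829

Derivation:
vaddr = 797 = 0b1100011101
Split: l1_idx=3, l2_idx=0, offset=29
L1[3] = 1
L2[1][0] = 25
paddr = 25 * 32 + 29 = 829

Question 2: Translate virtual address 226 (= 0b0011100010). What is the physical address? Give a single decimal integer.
vaddr = 226 = 0b0011100010
Split: l1_idx=0, l2_idx=7, offset=2
L1[0] = 0
L2[0][7] = 1
paddr = 1 * 32 + 2 = 34

Answer: 34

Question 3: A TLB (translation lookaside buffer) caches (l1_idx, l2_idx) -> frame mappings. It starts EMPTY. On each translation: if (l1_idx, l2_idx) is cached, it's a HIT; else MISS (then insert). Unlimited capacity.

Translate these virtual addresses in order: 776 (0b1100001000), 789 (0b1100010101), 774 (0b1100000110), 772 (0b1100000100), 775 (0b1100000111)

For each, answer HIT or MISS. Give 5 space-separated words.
vaddr=776: (3,0) not in TLB -> MISS, insert
vaddr=789: (3,0) in TLB -> HIT
vaddr=774: (3,0) in TLB -> HIT
vaddr=772: (3,0) in TLB -> HIT
vaddr=775: (3,0) in TLB -> HIT

Answer: MISS HIT HIT HIT HIT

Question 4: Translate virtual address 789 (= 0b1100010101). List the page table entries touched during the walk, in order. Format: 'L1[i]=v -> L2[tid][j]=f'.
vaddr = 789 = 0b1100010101
Split: l1_idx=3, l2_idx=0, offset=21

Answer: L1[3]=1 -> L2[1][0]=25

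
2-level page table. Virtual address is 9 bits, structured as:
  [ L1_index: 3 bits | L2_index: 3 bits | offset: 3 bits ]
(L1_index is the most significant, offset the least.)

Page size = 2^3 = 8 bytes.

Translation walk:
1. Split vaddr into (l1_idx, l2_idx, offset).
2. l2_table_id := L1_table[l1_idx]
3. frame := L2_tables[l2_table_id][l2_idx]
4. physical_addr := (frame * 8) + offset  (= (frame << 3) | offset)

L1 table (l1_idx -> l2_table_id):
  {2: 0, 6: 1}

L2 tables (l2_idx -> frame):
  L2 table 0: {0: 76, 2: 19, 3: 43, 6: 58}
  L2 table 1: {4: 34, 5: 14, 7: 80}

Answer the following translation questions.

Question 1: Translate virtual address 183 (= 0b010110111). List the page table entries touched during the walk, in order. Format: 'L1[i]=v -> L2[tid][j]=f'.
vaddr = 183 = 0b010110111
Split: l1_idx=2, l2_idx=6, offset=7

Answer: L1[2]=0 -> L2[0][6]=58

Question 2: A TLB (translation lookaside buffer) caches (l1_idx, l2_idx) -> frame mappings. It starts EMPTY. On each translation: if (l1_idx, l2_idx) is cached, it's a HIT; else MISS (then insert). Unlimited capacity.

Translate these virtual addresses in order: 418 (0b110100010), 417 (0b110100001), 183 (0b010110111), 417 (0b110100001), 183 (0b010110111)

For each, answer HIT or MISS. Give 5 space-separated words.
Answer: MISS HIT MISS HIT HIT

Derivation:
vaddr=418: (6,4) not in TLB -> MISS, insert
vaddr=417: (6,4) in TLB -> HIT
vaddr=183: (2,6) not in TLB -> MISS, insert
vaddr=417: (6,4) in TLB -> HIT
vaddr=183: (2,6) in TLB -> HIT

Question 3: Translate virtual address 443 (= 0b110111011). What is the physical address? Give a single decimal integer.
vaddr = 443 = 0b110111011
Split: l1_idx=6, l2_idx=7, offset=3
L1[6] = 1
L2[1][7] = 80
paddr = 80 * 8 + 3 = 643

Answer: 643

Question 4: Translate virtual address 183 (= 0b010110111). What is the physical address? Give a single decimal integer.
vaddr = 183 = 0b010110111
Split: l1_idx=2, l2_idx=6, offset=7
L1[2] = 0
L2[0][6] = 58
paddr = 58 * 8 + 7 = 471

Answer: 471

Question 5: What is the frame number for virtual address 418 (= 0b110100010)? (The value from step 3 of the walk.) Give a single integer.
Answer: 34

Derivation:
vaddr = 418: l1_idx=6, l2_idx=4
L1[6] = 1; L2[1][4] = 34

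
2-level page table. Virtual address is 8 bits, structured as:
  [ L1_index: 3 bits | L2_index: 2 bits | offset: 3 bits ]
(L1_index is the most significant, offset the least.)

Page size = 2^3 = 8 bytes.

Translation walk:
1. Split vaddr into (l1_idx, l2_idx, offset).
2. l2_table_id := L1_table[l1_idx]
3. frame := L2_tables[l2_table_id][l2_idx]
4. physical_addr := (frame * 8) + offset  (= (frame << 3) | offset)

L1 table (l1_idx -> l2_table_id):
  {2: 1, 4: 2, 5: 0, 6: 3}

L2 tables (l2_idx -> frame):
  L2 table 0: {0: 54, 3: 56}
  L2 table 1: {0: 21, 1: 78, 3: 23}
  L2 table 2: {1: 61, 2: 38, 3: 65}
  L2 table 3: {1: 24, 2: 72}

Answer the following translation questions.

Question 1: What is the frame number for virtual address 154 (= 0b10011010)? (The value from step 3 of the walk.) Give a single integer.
vaddr = 154: l1_idx=4, l2_idx=3
L1[4] = 2; L2[2][3] = 65

Answer: 65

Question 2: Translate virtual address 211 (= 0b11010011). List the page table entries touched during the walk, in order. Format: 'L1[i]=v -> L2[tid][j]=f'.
Answer: L1[6]=3 -> L2[3][2]=72

Derivation:
vaddr = 211 = 0b11010011
Split: l1_idx=6, l2_idx=2, offset=3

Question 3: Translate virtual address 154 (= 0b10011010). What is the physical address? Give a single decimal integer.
Answer: 522

Derivation:
vaddr = 154 = 0b10011010
Split: l1_idx=4, l2_idx=3, offset=2
L1[4] = 2
L2[2][3] = 65
paddr = 65 * 8 + 2 = 522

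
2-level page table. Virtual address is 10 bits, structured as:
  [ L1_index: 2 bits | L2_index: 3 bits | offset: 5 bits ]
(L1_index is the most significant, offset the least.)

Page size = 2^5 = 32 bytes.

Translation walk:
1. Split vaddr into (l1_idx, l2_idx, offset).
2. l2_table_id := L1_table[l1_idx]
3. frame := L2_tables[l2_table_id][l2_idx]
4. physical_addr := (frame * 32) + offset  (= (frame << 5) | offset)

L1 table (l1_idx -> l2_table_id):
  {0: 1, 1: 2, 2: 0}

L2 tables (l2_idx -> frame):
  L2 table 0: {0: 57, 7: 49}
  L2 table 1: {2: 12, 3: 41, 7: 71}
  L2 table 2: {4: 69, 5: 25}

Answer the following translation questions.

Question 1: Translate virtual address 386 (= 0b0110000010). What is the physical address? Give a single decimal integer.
vaddr = 386 = 0b0110000010
Split: l1_idx=1, l2_idx=4, offset=2
L1[1] = 2
L2[2][4] = 69
paddr = 69 * 32 + 2 = 2210

Answer: 2210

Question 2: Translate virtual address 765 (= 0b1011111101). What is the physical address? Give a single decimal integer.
vaddr = 765 = 0b1011111101
Split: l1_idx=2, l2_idx=7, offset=29
L1[2] = 0
L2[0][7] = 49
paddr = 49 * 32 + 29 = 1597

Answer: 1597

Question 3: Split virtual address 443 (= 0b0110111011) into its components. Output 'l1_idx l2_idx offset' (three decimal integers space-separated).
Answer: 1 5 27

Derivation:
vaddr = 443 = 0b0110111011
  top 2 bits -> l1_idx = 1
  next 3 bits -> l2_idx = 5
  bottom 5 bits -> offset = 27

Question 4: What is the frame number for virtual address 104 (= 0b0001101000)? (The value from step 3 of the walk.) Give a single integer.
vaddr = 104: l1_idx=0, l2_idx=3
L1[0] = 1; L2[1][3] = 41

Answer: 41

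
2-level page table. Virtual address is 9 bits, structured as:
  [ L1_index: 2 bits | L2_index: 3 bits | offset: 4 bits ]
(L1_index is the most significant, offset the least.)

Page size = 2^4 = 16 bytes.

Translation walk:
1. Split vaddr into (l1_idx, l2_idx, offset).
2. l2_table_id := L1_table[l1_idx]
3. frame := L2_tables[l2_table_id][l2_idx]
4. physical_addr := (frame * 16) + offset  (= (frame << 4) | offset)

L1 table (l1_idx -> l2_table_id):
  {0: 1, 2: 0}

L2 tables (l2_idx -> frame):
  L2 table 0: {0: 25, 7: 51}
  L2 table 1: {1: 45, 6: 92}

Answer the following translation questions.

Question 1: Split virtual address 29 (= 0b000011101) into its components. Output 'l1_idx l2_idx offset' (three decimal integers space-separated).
Answer: 0 1 13

Derivation:
vaddr = 29 = 0b000011101
  top 2 bits -> l1_idx = 0
  next 3 bits -> l2_idx = 1
  bottom 4 bits -> offset = 13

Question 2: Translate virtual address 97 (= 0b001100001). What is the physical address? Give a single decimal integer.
vaddr = 97 = 0b001100001
Split: l1_idx=0, l2_idx=6, offset=1
L1[0] = 1
L2[1][6] = 92
paddr = 92 * 16 + 1 = 1473

Answer: 1473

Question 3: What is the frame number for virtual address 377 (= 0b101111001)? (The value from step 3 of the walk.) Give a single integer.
vaddr = 377: l1_idx=2, l2_idx=7
L1[2] = 0; L2[0][7] = 51

Answer: 51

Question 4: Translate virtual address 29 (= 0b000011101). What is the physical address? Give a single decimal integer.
vaddr = 29 = 0b000011101
Split: l1_idx=0, l2_idx=1, offset=13
L1[0] = 1
L2[1][1] = 45
paddr = 45 * 16 + 13 = 733

Answer: 733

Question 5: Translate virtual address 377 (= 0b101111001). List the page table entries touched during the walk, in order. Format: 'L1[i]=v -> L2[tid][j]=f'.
vaddr = 377 = 0b101111001
Split: l1_idx=2, l2_idx=7, offset=9

Answer: L1[2]=0 -> L2[0][7]=51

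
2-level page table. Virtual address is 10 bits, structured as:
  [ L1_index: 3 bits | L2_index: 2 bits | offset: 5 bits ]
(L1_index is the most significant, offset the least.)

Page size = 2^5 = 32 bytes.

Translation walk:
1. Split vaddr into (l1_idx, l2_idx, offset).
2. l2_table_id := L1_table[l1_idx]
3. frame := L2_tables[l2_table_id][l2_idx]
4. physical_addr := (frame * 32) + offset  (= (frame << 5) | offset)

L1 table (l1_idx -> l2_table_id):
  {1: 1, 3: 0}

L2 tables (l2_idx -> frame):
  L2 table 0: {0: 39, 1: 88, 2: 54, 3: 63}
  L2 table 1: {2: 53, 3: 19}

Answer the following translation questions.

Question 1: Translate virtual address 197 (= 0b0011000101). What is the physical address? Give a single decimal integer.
Answer: 1701

Derivation:
vaddr = 197 = 0b0011000101
Split: l1_idx=1, l2_idx=2, offset=5
L1[1] = 1
L2[1][2] = 53
paddr = 53 * 32 + 5 = 1701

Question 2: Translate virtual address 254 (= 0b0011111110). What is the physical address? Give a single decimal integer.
vaddr = 254 = 0b0011111110
Split: l1_idx=1, l2_idx=3, offset=30
L1[1] = 1
L2[1][3] = 19
paddr = 19 * 32 + 30 = 638

Answer: 638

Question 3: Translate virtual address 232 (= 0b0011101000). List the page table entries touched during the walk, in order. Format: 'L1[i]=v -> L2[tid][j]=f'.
Answer: L1[1]=1 -> L2[1][3]=19

Derivation:
vaddr = 232 = 0b0011101000
Split: l1_idx=1, l2_idx=3, offset=8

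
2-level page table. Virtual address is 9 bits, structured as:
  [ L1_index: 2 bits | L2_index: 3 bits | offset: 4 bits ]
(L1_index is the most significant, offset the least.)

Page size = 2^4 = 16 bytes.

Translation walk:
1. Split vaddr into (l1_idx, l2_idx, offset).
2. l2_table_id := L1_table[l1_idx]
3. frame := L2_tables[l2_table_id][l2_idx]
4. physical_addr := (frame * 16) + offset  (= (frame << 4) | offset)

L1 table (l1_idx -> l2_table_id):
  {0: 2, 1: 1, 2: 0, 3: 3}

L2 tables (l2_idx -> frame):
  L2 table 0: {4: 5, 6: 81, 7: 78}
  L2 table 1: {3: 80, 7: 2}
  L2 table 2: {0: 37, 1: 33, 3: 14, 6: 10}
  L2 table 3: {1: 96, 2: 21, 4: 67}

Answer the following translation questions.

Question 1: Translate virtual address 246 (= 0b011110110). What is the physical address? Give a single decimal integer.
vaddr = 246 = 0b011110110
Split: l1_idx=1, l2_idx=7, offset=6
L1[1] = 1
L2[1][7] = 2
paddr = 2 * 16 + 6 = 38

Answer: 38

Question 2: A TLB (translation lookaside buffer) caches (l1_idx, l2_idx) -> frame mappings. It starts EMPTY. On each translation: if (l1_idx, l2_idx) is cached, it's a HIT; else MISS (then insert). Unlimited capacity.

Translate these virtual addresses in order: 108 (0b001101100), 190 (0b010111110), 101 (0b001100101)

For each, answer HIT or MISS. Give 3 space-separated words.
vaddr=108: (0,6) not in TLB -> MISS, insert
vaddr=190: (1,3) not in TLB -> MISS, insert
vaddr=101: (0,6) in TLB -> HIT

Answer: MISS MISS HIT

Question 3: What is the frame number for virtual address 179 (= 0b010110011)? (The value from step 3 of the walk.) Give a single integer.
vaddr = 179: l1_idx=1, l2_idx=3
L1[1] = 1; L2[1][3] = 80

Answer: 80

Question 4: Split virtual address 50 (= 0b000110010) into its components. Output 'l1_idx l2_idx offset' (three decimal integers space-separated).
Answer: 0 3 2

Derivation:
vaddr = 50 = 0b000110010
  top 2 bits -> l1_idx = 0
  next 3 bits -> l2_idx = 3
  bottom 4 bits -> offset = 2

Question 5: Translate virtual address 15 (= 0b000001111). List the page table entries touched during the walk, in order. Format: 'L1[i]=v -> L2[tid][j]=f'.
Answer: L1[0]=2 -> L2[2][0]=37

Derivation:
vaddr = 15 = 0b000001111
Split: l1_idx=0, l2_idx=0, offset=15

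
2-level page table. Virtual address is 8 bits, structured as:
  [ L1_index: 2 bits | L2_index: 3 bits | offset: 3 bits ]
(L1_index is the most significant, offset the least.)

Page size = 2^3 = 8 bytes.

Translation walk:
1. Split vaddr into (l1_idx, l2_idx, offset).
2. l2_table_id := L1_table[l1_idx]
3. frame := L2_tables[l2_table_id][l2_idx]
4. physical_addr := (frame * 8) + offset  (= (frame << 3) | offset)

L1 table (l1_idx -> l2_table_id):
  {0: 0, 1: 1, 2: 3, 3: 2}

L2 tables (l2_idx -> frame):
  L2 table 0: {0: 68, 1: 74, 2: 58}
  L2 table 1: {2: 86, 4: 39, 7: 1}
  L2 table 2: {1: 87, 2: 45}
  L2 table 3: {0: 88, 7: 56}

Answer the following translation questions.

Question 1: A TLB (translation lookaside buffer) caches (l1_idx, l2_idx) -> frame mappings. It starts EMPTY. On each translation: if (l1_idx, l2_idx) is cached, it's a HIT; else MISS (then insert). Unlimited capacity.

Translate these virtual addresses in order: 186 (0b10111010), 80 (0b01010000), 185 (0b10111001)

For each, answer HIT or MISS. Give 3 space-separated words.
vaddr=186: (2,7) not in TLB -> MISS, insert
vaddr=80: (1,2) not in TLB -> MISS, insert
vaddr=185: (2,7) in TLB -> HIT

Answer: MISS MISS HIT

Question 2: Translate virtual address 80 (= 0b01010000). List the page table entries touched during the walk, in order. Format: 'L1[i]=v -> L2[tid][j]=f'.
Answer: L1[1]=1 -> L2[1][2]=86

Derivation:
vaddr = 80 = 0b01010000
Split: l1_idx=1, l2_idx=2, offset=0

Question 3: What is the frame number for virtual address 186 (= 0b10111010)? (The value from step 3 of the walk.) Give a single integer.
vaddr = 186: l1_idx=2, l2_idx=7
L1[2] = 3; L2[3][7] = 56

Answer: 56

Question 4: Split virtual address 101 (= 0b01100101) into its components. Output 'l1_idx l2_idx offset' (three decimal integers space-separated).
Answer: 1 4 5

Derivation:
vaddr = 101 = 0b01100101
  top 2 bits -> l1_idx = 1
  next 3 bits -> l2_idx = 4
  bottom 3 bits -> offset = 5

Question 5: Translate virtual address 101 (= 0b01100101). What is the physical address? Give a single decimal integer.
Answer: 317

Derivation:
vaddr = 101 = 0b01100101
Split: l1_idx=1, l2_idx=4, offset=5
L1[1] = 1
L2[1][4] = 39
paddr = 39 * 8 + 5 = 317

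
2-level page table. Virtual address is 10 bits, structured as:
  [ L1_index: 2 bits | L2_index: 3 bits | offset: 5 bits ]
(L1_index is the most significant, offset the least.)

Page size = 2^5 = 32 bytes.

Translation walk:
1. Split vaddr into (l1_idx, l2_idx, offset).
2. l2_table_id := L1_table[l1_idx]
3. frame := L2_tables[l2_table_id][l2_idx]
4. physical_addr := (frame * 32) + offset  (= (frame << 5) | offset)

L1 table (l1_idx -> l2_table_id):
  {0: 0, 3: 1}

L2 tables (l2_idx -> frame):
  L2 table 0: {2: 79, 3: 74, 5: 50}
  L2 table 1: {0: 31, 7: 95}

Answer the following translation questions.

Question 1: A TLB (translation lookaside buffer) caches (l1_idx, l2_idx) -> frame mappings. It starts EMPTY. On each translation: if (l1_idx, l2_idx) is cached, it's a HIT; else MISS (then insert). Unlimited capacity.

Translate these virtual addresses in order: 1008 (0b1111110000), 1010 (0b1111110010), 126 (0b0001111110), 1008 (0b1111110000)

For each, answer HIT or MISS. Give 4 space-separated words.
Answer: MISS HIT MISS HIT

Derivation:
vaddr=1008: (3,7) not in TLB -> MISS, insert
vaddr=1010: (3,7) in TLB -> HIT
vaddr=126: (0,3) not in TLB -> MISS, insert
vaddr=1008: (3,7) in TLB -> HIT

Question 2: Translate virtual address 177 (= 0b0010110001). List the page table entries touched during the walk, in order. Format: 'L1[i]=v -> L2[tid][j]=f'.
Answer: L1[0]=0 -> L2[0][5]=50

Derivation:
vaddr = 177 = 0b0010110001
Split: l1_idx=0, l2_idx=5, offset=17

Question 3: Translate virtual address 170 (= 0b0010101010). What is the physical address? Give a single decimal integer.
vaddr = 170 = 0b0010101010
Split: l1_idx=0, l2_idx=5, offset=10
L1[0] = 0
L2[0][5] = 50
paddr = 50 * 32 + 10 = 1610

Answer: 1610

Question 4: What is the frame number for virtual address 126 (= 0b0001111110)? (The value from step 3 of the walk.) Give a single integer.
vaddr = 126: l1_idx=0, l2_idx=3
L1[0] = 0; L2[0][3] = 74

Answer: 74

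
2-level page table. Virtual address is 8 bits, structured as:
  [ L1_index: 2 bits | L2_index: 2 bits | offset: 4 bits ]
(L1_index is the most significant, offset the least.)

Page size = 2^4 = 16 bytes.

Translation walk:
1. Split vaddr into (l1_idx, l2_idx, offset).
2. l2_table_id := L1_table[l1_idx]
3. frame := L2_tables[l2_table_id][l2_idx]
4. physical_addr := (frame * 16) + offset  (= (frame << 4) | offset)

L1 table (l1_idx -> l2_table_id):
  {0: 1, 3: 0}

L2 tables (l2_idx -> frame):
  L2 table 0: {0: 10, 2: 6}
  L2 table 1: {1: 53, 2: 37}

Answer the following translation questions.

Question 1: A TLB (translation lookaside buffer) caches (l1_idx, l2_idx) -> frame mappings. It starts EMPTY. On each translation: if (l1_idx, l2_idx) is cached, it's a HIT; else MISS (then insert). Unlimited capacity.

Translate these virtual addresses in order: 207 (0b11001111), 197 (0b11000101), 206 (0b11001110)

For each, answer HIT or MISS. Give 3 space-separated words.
vaddr=207: (3,0) not in TLB -> MISS, insert
vaddr=197: (3,0) in TLB -> HIT
vaddr=206: (3,0) in TLB -> HIT

Answer: MISS HIT HIT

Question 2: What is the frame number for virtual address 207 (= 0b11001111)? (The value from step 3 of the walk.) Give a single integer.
vaddr = 207: l1_idx=3, l2_idx=0
L1[3] = 0; L2[0][0] = 10

Answer: 10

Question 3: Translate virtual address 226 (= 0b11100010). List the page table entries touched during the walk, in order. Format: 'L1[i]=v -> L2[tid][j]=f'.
vaddr = 226 = 0b11100010
Split: l1_idx=3, l2_idx=2, offset=2

Answer: L1[3]=0 -> L2[0][2]=6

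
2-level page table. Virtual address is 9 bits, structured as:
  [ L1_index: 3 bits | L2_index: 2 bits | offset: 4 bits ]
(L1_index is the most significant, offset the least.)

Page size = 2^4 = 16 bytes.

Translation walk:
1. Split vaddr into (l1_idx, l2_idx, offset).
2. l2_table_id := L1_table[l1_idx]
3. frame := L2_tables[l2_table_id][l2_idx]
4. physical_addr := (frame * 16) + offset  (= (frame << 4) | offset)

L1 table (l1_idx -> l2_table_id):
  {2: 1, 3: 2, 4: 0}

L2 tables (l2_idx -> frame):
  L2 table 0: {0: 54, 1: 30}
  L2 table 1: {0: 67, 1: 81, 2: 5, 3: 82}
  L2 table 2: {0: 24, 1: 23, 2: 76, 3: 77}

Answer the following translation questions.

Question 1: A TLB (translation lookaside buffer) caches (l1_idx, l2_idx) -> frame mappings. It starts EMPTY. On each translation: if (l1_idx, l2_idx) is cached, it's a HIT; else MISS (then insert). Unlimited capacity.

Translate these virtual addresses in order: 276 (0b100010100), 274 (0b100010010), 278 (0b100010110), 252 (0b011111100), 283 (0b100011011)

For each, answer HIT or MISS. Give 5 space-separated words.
Answer: MISS HIT HIT MISS HIT

Derivation:
vaddr=276: (4,1) not in TLB -> MISS, insert
vaddr=274: (4,1) in TLB -> HIT
vaddr=278: (4,1) in TLB -> HIT
vaddr=252: (3,3) not in TLB -> MISS, insert
vaddr=283: (4,1) in TLB -> HIT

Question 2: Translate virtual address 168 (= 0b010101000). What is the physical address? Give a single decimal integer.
Answer: 88

Derivation:
vaddr = 168 = 0b010101000
Split: l1_idx=2, l2_idx=2, offset=8
L1[2] = 1
L2[1][2] = 5
paddr = 5 * 16 + 8 = 88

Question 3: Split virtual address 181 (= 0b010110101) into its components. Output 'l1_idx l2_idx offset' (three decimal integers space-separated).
Answer: 2 3 5

Derivation:
vaddr = 181 = 0b010110101
  top 3 bits -> l1_idx = 2
  next 2 bits -> l2_idx = 3
  bottom 4 bits -> offset = 5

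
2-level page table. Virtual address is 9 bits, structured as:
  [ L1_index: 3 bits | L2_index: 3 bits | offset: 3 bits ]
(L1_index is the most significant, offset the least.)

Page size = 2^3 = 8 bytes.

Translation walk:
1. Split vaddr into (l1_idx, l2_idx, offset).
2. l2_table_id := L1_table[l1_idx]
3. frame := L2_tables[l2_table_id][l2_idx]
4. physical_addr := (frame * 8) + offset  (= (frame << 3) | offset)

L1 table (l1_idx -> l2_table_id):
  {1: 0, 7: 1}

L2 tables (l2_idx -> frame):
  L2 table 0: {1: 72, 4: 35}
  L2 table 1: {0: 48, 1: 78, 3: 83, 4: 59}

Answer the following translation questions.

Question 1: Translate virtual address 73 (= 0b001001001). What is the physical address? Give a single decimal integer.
Answer: 577

Derivation:
vaddr = 73 = 0b001001001
Split: l1_idx=1, l2_idx=1, offset=1
L1[1] = 0
L2[0][1] = 72
paddr = 72 * 8 + 1 = 577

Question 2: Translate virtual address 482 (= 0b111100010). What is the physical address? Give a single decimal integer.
Answer: 474

Derivation:
vaddr = 482 = 0b111100010
Split: l1_idx=7, l2_idx=4, offset=2
L1[7] = 1
L2[1][4] = 59
paddr = 59 * 8 + 2 = 474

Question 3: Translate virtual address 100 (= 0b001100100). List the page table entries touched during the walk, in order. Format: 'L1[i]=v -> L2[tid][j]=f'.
Answer: L1[1]=0 -> L2[0][4]=35

Derivation:
vaddr = 100 = 0b001100100
Split: l1_idx=1, l2_idx=4, offset=4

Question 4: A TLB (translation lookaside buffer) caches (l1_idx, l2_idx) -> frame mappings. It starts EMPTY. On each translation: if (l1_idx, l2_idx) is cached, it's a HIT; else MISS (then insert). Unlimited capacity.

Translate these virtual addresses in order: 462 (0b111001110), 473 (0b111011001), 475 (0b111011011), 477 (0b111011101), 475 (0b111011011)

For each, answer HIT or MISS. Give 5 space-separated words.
Answer: MISS MISS HIT HIT HIT

Derivation:
vaddr=462: (7,1) not in TLB -> MISS, insert
vaddr=473: (7,3) not in TLB -> MISS, insert
vaddr=475: (7,3) in TLB -> HIT
vaddr=477: (7,3) in TLB -> HIT
vaddr=475: (7,3) in TLB -> HIT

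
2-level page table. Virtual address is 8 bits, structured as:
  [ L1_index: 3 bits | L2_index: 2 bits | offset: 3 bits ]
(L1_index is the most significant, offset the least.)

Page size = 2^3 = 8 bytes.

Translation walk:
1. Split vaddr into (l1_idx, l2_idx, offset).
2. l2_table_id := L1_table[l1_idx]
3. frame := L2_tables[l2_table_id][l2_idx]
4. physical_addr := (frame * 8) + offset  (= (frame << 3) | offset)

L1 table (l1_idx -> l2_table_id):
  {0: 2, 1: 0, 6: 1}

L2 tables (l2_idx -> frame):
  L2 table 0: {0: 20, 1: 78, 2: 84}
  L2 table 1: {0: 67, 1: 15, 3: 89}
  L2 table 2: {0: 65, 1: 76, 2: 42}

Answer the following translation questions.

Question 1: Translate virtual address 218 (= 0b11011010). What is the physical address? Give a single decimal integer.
Answer: 714

Derivation:
vaddr = 218 = 0b11011010
Split: l1_idx=6, l2_idx=3, offset=2
L1[6] = 1
L2[1][3] = 89
paddr = 89 * 8 + 2 = 714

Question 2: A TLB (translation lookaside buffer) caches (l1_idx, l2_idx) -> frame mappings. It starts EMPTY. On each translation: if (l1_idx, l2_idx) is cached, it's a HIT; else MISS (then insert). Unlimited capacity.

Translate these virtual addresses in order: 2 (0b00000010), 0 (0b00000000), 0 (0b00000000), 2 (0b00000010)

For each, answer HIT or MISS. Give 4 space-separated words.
Answer: MISS HIT HIT HIT

Derivation:
vaddr=2: (0,0) not in TLB -> MISS, insert
vaddr=0: (0,0) in TLB -> HIT
vaddr=0: (0,0) in TLB -> HIT
vaddr=2: (0,0) in TLB -> HIT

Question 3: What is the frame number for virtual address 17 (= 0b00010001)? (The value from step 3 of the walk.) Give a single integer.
Answer: 42

Derivation:
vaddr = 17: l1_idx=0, l2_idx=2
L1[0] = 2; L2[2][2] = 42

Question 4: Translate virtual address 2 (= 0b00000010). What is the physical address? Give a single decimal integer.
Answer: 522

Derivation:
vaddr = 2 = 0b00000010
Split: l1_idx=0, l2_idx=0, offset=2
L1[0] = 2
L2[2][0] = 65
paddr = 65 * 8 + 2 = 522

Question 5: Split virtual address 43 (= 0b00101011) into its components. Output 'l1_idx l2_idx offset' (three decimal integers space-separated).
vaddr = 43 = 0b00101011
  top 3 bits -> l1_idx = 1
  next 2 bits -> l2_idx = 1
  bottom 3 bits -> offset = 3

Answer: 1 1 3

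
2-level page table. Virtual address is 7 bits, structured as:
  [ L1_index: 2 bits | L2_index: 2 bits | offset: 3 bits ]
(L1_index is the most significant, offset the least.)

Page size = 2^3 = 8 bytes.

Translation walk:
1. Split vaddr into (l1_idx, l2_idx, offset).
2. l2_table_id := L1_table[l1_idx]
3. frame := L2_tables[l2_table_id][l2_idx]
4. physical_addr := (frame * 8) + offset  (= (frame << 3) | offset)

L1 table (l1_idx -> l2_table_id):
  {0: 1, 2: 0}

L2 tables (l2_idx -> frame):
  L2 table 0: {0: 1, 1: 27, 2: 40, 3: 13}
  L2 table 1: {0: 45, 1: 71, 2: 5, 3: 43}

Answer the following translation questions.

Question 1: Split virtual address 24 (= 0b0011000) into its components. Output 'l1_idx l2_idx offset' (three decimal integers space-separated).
vaddr = 24 = 0b0011000
  top 2 bits -> l1_idx = 0
  next 2 bits -> l2_idx = 3
  bottom 3 bits -> offset = 0

Answer: 0 3 0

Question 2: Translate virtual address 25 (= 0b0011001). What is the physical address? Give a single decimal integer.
vaddr = 25 = 0b0011001
Split: l1_idx=0, l2_idx=3, offset=1
L1[0] = 1
L2[1][3] = 43
paddr = 43 * 8 + 1 = 345

Answer: 345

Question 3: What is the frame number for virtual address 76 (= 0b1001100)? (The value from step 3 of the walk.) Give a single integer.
vaddr = 76: l1_idx=2, l2_idx=1
L1[2] = 0; L2[0][1] = 27

Answer: 27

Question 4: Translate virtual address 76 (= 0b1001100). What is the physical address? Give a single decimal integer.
vaddr = 76 = 0b1001100
Split: l1_idx=2, l2_idx=1, offset=4
L1[2] = 0
L2[0][1] = 27
paddr = 27 * 8 + 4 = 220

Answer: 220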